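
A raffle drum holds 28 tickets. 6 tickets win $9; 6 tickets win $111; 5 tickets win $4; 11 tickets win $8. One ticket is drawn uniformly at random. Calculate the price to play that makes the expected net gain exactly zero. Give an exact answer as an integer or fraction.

E[payout] = (6/28)·9 + (6/28)·111 + (5/28)·4 + (11/28)·8 = 207/7
Fair fee = E[payout] = 207/7

207/7 dollars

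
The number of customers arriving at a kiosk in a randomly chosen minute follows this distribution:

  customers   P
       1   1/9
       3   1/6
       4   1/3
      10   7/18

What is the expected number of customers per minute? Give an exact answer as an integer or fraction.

E[X] = (1/9)·1 + (1/6)·3 + (1/3)·4 + (7/18)·10
     = 35/6

35/6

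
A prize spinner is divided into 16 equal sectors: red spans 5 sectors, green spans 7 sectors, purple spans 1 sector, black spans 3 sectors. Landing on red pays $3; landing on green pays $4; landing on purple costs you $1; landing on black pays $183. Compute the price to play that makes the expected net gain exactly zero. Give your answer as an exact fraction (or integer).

E[payout] = (5/16)·3 + (7/16)·4 + (1/16)·(-1) + (3/16)·183 = 591/16
Fair fee = E[payout] = 591/16

591/16 dollars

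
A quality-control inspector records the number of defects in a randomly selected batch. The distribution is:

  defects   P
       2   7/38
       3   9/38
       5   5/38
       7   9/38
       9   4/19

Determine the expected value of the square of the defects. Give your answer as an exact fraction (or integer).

1323/38

E[X²] = (7/38)·4 + (9/38)·9 + (5/38)·25 + (9/38)·49 + (4/19)·81
     = 1323/38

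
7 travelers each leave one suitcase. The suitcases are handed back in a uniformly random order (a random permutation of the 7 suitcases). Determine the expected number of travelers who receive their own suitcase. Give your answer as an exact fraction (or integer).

Let Xᵢ = 1 if person i gets their own suitcase. For each i, P(Xᵢ=1) = 1/7.
By linearity of expectation, E[X₁+…+X_7] = 7·(1/7) = 1.

1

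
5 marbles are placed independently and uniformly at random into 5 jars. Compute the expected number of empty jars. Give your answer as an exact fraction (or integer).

Let Xⱼ=1 if jar j is empty. P(Xⱼ=1) = ((5-1)/5)^5 = 1024/3125.
By linearity, E[#empty] = 5·1024/3125 = 1024/625.

1024/625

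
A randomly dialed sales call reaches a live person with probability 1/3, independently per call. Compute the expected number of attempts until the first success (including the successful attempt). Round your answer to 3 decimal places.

3.000

For a geometric distribution, E[trials] = 1/p = 1/(1/3) = 3.
≈ 3.000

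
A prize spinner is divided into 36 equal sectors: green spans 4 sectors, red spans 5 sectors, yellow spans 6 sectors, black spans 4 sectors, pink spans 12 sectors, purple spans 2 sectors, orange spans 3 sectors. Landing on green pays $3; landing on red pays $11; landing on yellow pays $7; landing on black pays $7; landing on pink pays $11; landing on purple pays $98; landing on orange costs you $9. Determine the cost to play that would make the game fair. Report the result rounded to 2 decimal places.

E[payout] = (4/36)·3 + (5/36)·11 + (6/36)·7 + (4/36)·7 + (12/36)·11 + (2/36)·98 + (3/36)·(-9) = 73/6
Fair fee = E[payout] = 73/6 ≈ $12.17

$12.17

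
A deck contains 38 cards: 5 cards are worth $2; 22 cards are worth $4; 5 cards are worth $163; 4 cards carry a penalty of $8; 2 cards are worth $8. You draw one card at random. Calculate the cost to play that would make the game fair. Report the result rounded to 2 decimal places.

E[payout] = (5/38)·2 + (22/38)·4 + (5/38)·163 + (4/38)·(-8) + (2/38)·8 = 897/38
Fair fee = E[payout] = 897/38 ≈ $23.61

$23.61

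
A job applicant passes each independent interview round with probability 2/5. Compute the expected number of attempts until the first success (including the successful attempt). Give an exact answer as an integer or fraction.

For a geometric distribution, E[trials] = 1/p = 1/(2/5) = 5/2.

5/2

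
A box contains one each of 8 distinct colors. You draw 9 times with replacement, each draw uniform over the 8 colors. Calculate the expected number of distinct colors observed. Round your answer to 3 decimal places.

Let Xⱼ=1 if type j appears at least once. P(Xⱼ=1) = 1 − ((8−1)/8)^9 = 93864121/134217728.
E[#distinct] = 8·93864121/134217728 = 93864121/16777216.
≈ 5.595

5.595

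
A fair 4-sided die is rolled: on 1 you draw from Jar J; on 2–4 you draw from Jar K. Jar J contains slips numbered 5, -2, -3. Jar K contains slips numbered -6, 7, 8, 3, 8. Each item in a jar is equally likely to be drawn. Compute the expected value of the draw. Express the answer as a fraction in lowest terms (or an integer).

E[X | Jar J] = (5 − 2 − 3)/3 = 0
E[X | Jar K] = (-6 + 7 + 8 + 3 + 8)/5 = 4
E[X] = (1/4)·0 + (3/4)·4 = 3

3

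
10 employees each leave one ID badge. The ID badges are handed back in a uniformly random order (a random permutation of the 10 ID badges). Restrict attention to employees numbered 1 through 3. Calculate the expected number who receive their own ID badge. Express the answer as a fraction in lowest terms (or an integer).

Let Xᵢ = 1 if person i gets their own ID badge. For each i, P(Xᵢ=1) = 1/10.
By linearity of expectation, E[X₁+…+X_3] = 3·(1/10) = 3/10.

3/10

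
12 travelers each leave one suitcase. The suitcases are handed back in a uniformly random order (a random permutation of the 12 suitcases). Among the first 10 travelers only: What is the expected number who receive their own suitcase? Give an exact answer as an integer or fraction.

Let Xᵢ = 1 if person i gets their own suitcase. For each i, P(Xᵢ=1) = 1/12.
By linearity of expectation, E[X₁+…+X_10] = 10·(1/12) = 5/6.

5/6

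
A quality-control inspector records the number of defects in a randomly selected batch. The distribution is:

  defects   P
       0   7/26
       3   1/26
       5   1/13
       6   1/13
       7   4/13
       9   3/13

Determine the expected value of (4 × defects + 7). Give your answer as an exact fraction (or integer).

E[4x+7] = (7/26)·7 + (1/26)·19 + (1/13)·27 + (1/13)·31 + (4/13)·35 + (3/13)·43
     = 361/13

361/13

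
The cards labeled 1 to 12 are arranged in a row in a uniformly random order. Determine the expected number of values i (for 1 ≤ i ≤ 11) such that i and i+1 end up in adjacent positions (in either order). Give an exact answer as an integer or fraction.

For each i ∈ {1,…,11}, let Xᵢ = 1 if i and i+1 are adjacent. P(Xᵢ=1) = 2·(12−1)!/12! = 2/12.
By linearity, E[ΣXᵢ] = (11)·(2/12) = 11/6.

11/6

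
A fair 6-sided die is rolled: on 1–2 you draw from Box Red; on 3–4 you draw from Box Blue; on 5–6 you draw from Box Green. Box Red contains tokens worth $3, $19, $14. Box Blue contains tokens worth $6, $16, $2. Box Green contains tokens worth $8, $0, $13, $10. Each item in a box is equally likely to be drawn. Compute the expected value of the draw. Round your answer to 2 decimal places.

$9.25

E[X | Box Red] = (3 + 19 + 14)/3 = 12
E[X | Box Blue] = (6 + 16 + 2)/3 = 8
E[X | Box Green] = (8 + 0 + 13 + 10)/4 = 31/4
E[X] = (1/3)·12 + (1/3)·8 + (1/3)·31/4 = 37/4 ≈ 9.25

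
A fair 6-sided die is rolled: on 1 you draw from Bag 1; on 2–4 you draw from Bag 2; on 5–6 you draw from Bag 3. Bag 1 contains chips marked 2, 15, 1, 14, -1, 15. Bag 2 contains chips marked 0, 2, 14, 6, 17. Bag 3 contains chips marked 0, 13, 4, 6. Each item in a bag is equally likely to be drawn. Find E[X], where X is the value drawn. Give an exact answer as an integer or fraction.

E[X | Bag 1] = (2 + 15 + 1 + 14 − 1 + 15)/6 = 23/3
E[X | Bag 2] = (0 + 2 + 14 + 6 + 17)/5 = 39/5
E[X | Bag 3] = (0 + 13 + 4 + 6)/4 = 23/4
E[X] = (1/6)·23/3 + (1/2)·39/5 + (1/3)·23/4 = 1277/180

1277/180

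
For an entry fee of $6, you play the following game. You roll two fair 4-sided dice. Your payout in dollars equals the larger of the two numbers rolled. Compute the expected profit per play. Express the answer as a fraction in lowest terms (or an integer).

Distribution of the larger of the two numbers rolled: 1 w.p. 1/16, 2 w.p. 3/16, 3 w.p. 5/16, 4 w.p. 7/16
E[payout] = (1/16)·1 + (3/16)·2 + (5/16)·3 + (7/16)·4 = 25/8
Expected profit = 25/8 − 6 = -23/8

-23/8 dollars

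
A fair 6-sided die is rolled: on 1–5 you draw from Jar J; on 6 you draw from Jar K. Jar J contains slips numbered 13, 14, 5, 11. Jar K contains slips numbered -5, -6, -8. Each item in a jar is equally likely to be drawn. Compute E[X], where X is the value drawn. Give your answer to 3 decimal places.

E[X | Jar J] = (13 + 14 + 5 + 11)/4 = 43/4
E[X | Jar K] = (-5 − 6 − 8)/3 = -19/3
E[X] = (5/6)·43/4 + (1/6)·(-19/3) = 569/72 ≈ 7.903

7.903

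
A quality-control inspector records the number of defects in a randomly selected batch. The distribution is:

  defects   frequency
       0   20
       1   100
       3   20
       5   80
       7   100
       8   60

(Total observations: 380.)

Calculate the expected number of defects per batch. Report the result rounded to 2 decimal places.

Total = 380, so P(defects=0) = 20/380, etc.
E[X] = (1/19)·0 + (5/19)·1 + (1/19)·3 + (4/19)·5 + (5/19)·7 + (3/19)·8
     = 87/19 ≈ 4.58

4.58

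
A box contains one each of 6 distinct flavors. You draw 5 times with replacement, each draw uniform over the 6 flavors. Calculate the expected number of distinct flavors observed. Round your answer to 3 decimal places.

Let Xⱼ=1 if type j appears at least once. P(Xⱼ=1) = 1 − ((6−1)/6)^5 = 4651/7776.
E[#distinct] = 6·4651/7776 = 4651/1296.
≈ 3.589

3.589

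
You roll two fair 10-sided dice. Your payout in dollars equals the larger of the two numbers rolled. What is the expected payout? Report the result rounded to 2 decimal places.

Distribution of the larger of the two numbers rolled: 1 w.p. 1/100, 2 w.p. 3/100, 3 w.p. 1/20, 4 w.p. 7/100, 5 w.p. 9/100, 6 w.p. 11/100, …
E[payout] = (1/100)·1 + (3/100)·2 + (1/20)·3 + (7/100)·4 + (9/100)·5 + (11/100)·6 + (13/100)·7 + (3/20)·8 + (17/100)·9 + (19/100)·10 = 143/20
≈ $7.15

$7.15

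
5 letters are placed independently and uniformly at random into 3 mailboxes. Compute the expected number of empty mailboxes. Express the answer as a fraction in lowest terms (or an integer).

Let Xⱼ=1 if mailbox j is empty. P(Xⱼ=1) = ((3-1)/3)^5 = 32/243.
By linearity, E[#empty] = 3·32/243 = 32/81.

32/81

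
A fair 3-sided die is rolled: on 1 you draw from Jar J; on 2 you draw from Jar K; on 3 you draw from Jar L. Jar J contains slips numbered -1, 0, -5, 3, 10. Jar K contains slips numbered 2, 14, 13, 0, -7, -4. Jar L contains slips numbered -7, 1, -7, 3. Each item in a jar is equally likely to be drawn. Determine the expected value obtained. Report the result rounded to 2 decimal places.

0.63

E[X | Jar J] = (-1 + 0 − 5 + 3 + 10)/5 = 7/5
E[X | Jar K] = (2 + 14 + 13 + 0 − 7 − 4)/6 = 3
E[X | Jar L] = (-7 + 1 − 7 + 3)/4 = -5/2
E[X] = (1/3)·7/5 + (1/3)·3 + (1/3)·(-5/2) = 19/30 ≈ 0.63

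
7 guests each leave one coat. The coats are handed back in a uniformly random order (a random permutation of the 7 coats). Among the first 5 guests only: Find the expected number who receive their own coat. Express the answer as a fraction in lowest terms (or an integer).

5/7

Let Xᵢ = 1 if person i gets their own coat. For each i, P(Xᵢ=1) = 1/7.
By linearity of expectation, E[X₁+…+X_5] = 5·(1/7) = 5/7.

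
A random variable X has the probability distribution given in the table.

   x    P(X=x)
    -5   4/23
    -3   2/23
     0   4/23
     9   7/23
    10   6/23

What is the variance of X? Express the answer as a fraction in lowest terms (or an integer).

20146/529

E[X] = (4/23)·(-5) + (2/23)·(-3) + (4/23)·0 + (7/23)·9 + (6/23)·10 = 97/23
E[X²] = (4/23)·25 + (2/23)·9 + (4/23)·0 + (7/23)·81 + (6/23)·100 = 1285/23
Var(X) = 1285/23 − (97/23)² = 20146/529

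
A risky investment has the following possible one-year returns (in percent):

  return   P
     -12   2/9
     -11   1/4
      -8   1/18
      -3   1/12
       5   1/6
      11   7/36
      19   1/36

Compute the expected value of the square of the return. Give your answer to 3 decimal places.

E[X²] = (2/9)·144 + (1/4)·121 + (1/18)·64 + (1/12)·9 + (1/6)·25 + (7/36)·121 + (1/36)·361
     = 1877/18 ≈ 104.278

104.278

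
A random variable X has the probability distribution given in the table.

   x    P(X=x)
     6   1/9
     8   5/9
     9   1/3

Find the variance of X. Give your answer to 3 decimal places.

E[X] = (1/9)·6 + (5/9)·8 + (1/3)·9 = 73/9
E[X²] = (1/9)·36 + (5/9)·64 + (1/3)·81 = 599/9
Var(X) = 599/9 − (73/9)² = 62/81 ≈ 0.765

0.765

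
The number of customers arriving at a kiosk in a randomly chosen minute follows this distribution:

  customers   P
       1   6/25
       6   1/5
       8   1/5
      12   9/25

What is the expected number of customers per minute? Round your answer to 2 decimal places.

7.36

E[X] = (6/25)·1 + (1/5)·6 + (1/5)·8 + (9/25)·12
     = 184/25 ≈ 7.36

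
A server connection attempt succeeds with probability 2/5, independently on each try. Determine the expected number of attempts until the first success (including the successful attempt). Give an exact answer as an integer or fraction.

For a geometric distribution, E[trials] = 1/p = 1/(2/5) = 5/2.

5/2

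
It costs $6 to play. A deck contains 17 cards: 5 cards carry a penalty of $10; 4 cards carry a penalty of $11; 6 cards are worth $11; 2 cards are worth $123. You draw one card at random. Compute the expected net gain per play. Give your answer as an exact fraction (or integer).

116/17 dollars

E[payout] = (5/17)·(-10) + (4/17)·(-11) + (6/17)·11 + (2/17)·123 = 218/17
Expected profit = 218/17 − 6 = 116/17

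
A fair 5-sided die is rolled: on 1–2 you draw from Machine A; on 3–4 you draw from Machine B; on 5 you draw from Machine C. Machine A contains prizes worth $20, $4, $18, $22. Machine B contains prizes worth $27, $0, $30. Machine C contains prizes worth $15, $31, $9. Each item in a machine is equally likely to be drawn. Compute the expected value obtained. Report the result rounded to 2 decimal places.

E[X | Machine A] = (20 + 4 + 18 + 22)/4 = 16
E[X | Machine B] = (27 + 0 + 30)/3 = 19
E[X | Machine C] = (15 + 31 + 9)/3 = 55/3
E[X] = (2/5)·16 + (2/5)·19 + (1/5)·55/3 = 53/3 ≈ 17.67

$17.67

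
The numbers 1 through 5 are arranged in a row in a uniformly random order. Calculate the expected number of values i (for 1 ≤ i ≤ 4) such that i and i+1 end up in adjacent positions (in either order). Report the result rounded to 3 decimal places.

1.600

For each i ∈ {1,…,4}, let Xᵢ = 1 if i and i+1 are adjacent. P(Xᵢ=1) = 2·(5−1)!/5! = 2/5.
By linearity, E[ΣXᵢ] = (4)·(2/5) = 8/5.
≈ 1.600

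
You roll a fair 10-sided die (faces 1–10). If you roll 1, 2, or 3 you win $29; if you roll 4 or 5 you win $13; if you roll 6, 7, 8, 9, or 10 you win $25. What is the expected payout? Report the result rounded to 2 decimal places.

$23.80

E[payout] = (1/5)·13 + (1/2)·25 + (3/10)·29 = 119/5
≈ $23.80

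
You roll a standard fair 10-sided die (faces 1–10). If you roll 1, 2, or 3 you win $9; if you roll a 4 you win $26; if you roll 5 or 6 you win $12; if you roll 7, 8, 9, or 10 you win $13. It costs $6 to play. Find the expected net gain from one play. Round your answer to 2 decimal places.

E[payout] = (3/10)·9 + (1/5)·12 + (2/5)·13 + (1/10)·26 = 129/10
Expected profit = 129/10 − 6 = 69/10 ≈ $6.90

$6.90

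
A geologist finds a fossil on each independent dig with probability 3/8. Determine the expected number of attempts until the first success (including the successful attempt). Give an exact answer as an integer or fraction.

For a geometric distribution, E[trials] = 1/p = 1/(3/8) = 8/3.

8/3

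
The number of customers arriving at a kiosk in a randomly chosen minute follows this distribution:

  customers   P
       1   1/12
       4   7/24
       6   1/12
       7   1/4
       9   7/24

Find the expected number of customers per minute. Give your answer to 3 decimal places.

6.125

E[X] = (1/12)·1 + (7/24)·4 + (1/12)·6 + (1/4)·7 + (7/24)·9
     = 49/8 ≈ 6.125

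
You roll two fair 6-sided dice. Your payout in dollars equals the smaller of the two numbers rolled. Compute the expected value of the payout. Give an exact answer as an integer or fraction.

Distribution of the smaller of the two numbers rolled: 1 w.p. 11/36, 2 w.p. 1/4, 3 w.p. 7/36, 4 w.p. 5/36, 5 w.p. 1/12, 6 w.p. 1/36
E[payout] = (11/36)·1 + (1/4)·2 + (7/36)·3 + (5/36)·4 + (1/12)·5 + (1/36)·6 = 91/36

91/36 dollars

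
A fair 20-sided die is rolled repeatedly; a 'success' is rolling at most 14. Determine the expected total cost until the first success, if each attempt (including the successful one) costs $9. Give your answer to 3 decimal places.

$12.857

E[#attempts] = 1/p = 10/7; E[cost] = 9·10/7 = 90/7.
≈ 12.857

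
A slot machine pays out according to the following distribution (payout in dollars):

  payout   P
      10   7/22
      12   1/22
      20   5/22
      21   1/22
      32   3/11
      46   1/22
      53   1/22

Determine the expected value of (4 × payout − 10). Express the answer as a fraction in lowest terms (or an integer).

E[4x-10] = (7/22)·30 + (1/22)·38 + (5/22)·70 + (1/22)·74 + (3/11)·118 + (1/22)·174 + (1/22)·202
     = 878/11

878/11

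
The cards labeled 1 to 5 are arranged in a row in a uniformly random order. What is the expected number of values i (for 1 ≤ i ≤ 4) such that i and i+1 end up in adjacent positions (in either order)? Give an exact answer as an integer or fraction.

For each i ∈ {1,…,4}, let Xᵢ = 1 if i and i+1 are adjacent. P(Xᵢ=1) = 2·(5−1)!/5! = 2/5.
By linearity, E[ΣXᵢ] = (4)·(2/5) = 8/5.

8/5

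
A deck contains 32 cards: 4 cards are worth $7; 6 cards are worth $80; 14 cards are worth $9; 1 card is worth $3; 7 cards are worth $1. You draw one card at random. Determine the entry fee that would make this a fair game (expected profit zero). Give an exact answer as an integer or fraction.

E[payout] = (4/32)·7 + (6/32)·80 + (14/32)·9 + (1/32)·3 + (7/32)·1 = 161/8
Fair fee = E[payout] = 161/8

161/8 dollars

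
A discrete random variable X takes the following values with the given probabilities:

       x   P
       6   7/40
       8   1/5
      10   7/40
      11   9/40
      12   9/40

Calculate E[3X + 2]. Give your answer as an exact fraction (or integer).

E[3x+2] = (7/40)·20 + (1/5)·26 + (7/40)·32 + (9/40)·35 + (9/40)·38
     = 1229/40

1229/40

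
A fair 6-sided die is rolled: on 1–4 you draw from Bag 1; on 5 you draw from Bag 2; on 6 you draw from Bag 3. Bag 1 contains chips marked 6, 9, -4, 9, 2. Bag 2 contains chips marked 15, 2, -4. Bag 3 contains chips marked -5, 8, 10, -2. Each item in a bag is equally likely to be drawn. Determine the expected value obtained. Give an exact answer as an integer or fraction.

1481/360

E[X | Bag 1] = (6 + 9 − 4 + 9 + 2)/5 = 22/5
E[X | Bag 2] = (15 + 2 − 4)/3 = 13/3
E[X | Bag 3] = (-5 + 8 + 10 − 2)/4 = 11/4
E[X] = (2/3)·22/5 + (1/6)·13/3 + (1/6)·11/4 = 1481/360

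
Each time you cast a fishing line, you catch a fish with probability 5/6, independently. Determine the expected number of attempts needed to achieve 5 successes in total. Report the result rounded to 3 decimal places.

6.000

By linearity (sum of 5 independent geometric waits), E[trials] = 5/p = 5/(5/6) = 6.
≈ 6.000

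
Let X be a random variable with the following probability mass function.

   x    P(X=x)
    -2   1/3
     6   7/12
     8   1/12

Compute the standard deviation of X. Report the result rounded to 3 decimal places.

3.926

E[X] = 7/2, E[X²] = 83/3
Var(X) = E[X²] − (E[X])² = 83/3 − 49/4 = 185/12
SD(X) = √(185/12) ≈ 3.926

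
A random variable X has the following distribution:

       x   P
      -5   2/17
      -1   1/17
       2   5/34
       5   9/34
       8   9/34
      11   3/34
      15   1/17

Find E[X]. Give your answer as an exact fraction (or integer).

84/17

E[X] = (2/17)·(-5) + (1/17)·(-1) + (5/34)·2 + (9/34)·5 + (9/34)·8 + (3/34)·11 + (1/17)·15
     = 84/17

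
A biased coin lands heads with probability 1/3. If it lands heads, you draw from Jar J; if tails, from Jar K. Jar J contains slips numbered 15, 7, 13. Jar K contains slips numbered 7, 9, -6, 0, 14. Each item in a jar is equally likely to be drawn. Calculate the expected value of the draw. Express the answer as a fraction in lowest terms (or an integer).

E[X | Jar J] = (15 + 7 + 13)/3 = 35/3
E[X | Jar K] = (7 + 9 − 6 + 0 + 14)/5 = 24/5
E[X] = (1/3)·35/3 + (2/3)·24/5 = 319/45

319/45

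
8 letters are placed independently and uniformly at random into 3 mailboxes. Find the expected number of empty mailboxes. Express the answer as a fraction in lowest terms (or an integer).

256/2187

Let Xⱼ=1 if mailbox j is empty. P(Xⱼ=1) = ((3-1)/3)^8 = 256/6561.
By linearity, E[#empty] = 3·256/6561 = 256/2187.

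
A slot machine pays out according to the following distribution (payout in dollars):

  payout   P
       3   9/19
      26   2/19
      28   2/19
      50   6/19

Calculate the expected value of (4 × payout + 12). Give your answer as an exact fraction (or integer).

E[4x+12] = (9/19)·24 + (2/19)·116 + (2/19)·124 + (6/19)·212
     = 1968/19

1968/19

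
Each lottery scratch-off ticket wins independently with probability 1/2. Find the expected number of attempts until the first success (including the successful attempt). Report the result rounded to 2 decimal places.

2.00

For a geometric distribution, E[trials] = 1/p = 1/(1/2) = 2.
≈ 2.00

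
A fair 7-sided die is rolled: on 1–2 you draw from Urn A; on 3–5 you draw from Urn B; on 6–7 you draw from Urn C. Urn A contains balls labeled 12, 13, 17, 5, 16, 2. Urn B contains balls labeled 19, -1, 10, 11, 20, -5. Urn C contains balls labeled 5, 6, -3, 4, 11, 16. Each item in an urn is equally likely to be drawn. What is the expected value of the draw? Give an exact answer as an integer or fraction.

185/21

E[X | Urn A] = (12 + 13 + 17 + 5 + 16 + 2)/6 = 65/6
E[X | Urn B] = (19 − 1 + 10 + 11 + 20 − 5)/6 = 9
E[X | Urn C] = (5 + 6 − 3 + 4 + 11 + 16)/6 = 13/2
E[X] = (2/7)·65/6 + (3/7)·9 + (2/7)·13/2 = 185/21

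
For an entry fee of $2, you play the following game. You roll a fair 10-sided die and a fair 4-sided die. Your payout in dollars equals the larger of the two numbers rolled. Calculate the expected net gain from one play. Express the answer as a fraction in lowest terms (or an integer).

Distribution of the larger of the two numbers rolled: 1 w.p. 1/40, 2 w.p. 3/40, 3 w.p. 1/8, 4 w.p. 7/40, 5 w.p. 1/10, 6 w.p. 1/10, …
E[payout] = (1/40)·1 + (3/40)·2 + (1/8)·3 + (7/40)·4 + (1/10)·5 + (1/10)·6 + (1/10)·7 + (1/10)·8 + (1/10)·9 + (1/10)·10 = 23/4
Expected profit = 23/4 − 2 = 15/4

15/4 dollars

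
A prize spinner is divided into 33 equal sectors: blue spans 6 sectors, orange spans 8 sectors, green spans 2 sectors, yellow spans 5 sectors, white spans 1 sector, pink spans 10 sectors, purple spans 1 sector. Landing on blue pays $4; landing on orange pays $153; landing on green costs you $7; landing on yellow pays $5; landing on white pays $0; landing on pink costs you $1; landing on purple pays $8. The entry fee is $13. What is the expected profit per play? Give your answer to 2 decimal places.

E[payout] = (6/33)·4 + (8/33)·153 + (2/33)·(-7) + (5/33)·5 + (1/33)·0 + (10/33)·(-1) + (1/33)·8 = 419/11
Expected profit = 419/11 − 13 = 276/11 ≈ $25.09

$25.09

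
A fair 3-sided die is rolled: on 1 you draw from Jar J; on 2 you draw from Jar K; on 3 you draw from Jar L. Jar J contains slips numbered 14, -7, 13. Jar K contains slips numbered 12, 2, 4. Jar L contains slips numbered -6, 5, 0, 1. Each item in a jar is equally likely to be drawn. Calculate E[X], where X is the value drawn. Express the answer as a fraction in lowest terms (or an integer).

E[X | Jar J] = (14 − 7 + 13)/3 = 20/3
E[X | Jar K] = (12 + 2 + 4)/3 = 6
E[X | Jar L] = (-6 + 5 + 0 + 1)/4 = 0
E[X] = (1/3)·20/3 + (1/3)·6 + (1/3)·0 = 38/9

38/9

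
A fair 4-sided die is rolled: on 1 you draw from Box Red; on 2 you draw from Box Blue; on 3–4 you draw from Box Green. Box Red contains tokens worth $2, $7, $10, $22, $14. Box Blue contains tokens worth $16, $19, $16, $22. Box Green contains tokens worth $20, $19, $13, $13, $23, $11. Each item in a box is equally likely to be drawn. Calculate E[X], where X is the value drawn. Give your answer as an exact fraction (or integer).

E[X | Box Red] = (2 + 7 + 10 + 22 + 14)/5 = 11
E[X | Box Blue] = (16 + 19 + 16 + 22)/4 = 73/4
E[X | Box Green] = (20 + 19 + 13 + 13 + 23 + 11)/6 = 33/2
E[X] = (1/4)·11 + (1/4)·73/4 + (1/2)·33/2 = 249/16

249/16 dollars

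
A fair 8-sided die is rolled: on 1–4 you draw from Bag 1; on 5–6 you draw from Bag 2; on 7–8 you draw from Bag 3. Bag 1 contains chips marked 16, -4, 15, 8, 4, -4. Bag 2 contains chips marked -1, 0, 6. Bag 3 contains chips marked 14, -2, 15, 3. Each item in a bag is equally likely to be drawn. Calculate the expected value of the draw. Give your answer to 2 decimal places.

5.21

E[X | Bag 1] = (16 − 4 + 15 + 8 + 4 − 4)/6 = 35/6
E[X | Bag 2] = (-1 + 0 + 6)/3 = 5/3
E[X | Bag 3] = (14 − 2 + 15 + 3)/4 = 15/2
E[X] = (1/2)·35/6 + (1/4)·5/3 + (1/4)·15/2 = 125/24 ≈ 5.21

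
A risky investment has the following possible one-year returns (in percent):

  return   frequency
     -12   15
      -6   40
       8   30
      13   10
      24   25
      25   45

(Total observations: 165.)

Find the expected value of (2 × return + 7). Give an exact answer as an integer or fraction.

901/33

Total = 165, so P(return=-12) = 15/165, etc.
E[2x+7] = (1/11)·(-17) + (8/33)·(-5) + (2/11)·23 + (2/33)·33 + (5/33)·55 + (3/11)·57
     = 901/33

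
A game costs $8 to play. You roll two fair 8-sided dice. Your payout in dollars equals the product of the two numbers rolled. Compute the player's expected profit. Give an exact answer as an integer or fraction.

49/4 dollars

Distribution of the product of the two numbers rolled: 1 w.p. 1/64, 2 w.p. 1/32, 3 w.p. 1/32, 4 w.p. 3/64, 5 w.p. 1/32, 6 w.p. 1/16, …
E[payout] = (1/64)·1 + (1/32)·2 + (1/32)·3 + (3/64)·4 + (1/32)·5 + (1/16)·6 + (1/32)·7 + (1/16)·8 + (1/64)·9 + (1/32)·10 + (1/16)·12 + (1/32)·14 + (1/32)·15 + (3/64)·16 + (1/32)·18 + (1/32)·20 + (1/32)·21 + (1/16)·24 + (1/64)·25 + (1/32)·28 + (1/32)·30 + (1/32)·32 + (1/32)·35 + (1/64)·36 + (1/32)·40 + (1/32)·42 + (1/32)·48 + (1/64)·49 + (1/32)·56 + (1/64)·64 = 81/4
Expected profit = 81/4 − 8 = 49/4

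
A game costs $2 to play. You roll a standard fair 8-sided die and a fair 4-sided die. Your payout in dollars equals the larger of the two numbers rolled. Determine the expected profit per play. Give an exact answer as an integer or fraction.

Distribution of the larger of the two numbers rolled: 1 w.p. 1/32, 2 w.p. 3/32, 3 w.p. 5/32, 4 w.p. 7/32, 5 w.p. 1/8, 6 w.p. 1/8, …
E[payout] = (1/32)·1 + (3/32)·2 + (5/32)·3 + (7/32)·4 + (1/8)·5 + (1/8)·6 + (1/8)·7 + (1/8)·8 = 77/16
Expected profit = 77/16 − 2 = 45/16

45/16 dollars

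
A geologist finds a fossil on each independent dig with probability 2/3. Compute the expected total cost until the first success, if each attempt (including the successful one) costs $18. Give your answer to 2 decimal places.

$27.00

E[#attempts] = 1/p = 3/2; E[cost] = 18·3/2 = 27.
≈ 27.00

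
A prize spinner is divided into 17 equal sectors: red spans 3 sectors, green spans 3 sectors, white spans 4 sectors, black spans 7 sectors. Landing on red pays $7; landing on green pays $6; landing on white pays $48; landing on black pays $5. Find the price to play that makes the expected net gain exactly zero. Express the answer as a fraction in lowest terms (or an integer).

266/17 dollars

E[payout] = (3/17)·7 + (3/17)·6 + (4/17)·48 + (7/17)·5 = 266/17
Fair fee = E[payout] = 266/17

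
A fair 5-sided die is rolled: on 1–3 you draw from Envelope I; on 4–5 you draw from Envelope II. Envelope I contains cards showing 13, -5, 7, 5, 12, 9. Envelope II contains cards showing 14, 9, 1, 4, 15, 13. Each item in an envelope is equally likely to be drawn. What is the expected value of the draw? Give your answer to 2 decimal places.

E[X | Envelope I] = (13 − 5 + 7 + 5 + 12 + 9)/6 = 41/6
E[X | Envelope II] = (14 + 9 + 1 + 4 + 15 + 13)/6 = 28/3
E[X] = (3/5)·41/6 + (2/5)·28/3 = 47/6 ≈ 7.83

7.83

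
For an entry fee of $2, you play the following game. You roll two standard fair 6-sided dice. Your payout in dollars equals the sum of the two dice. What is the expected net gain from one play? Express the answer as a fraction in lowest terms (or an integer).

Distribution of the sum of the two dice: 2 w.p. 1/36, 3 w.p. 1/18, 4 w.p. 1/12, 5 w.p. 1/9, 6 w.p. 5/36, 7 w.p. 1/6, …
E[payout] = (1/36)·2 + (1/18)·3 + (1/12)·4 + (1/9)·5 + (5/36)·6 + (1/6)·7 + (5/36)·8 + (1/9)·9 + (1/12)·10 + (1/18)·11 + (1/36)·12 = 7
Expected profit = 7 − 2 = 5

$5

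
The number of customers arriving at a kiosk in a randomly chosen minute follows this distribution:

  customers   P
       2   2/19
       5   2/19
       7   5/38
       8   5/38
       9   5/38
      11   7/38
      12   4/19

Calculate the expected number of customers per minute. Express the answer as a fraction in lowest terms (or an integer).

E[X] = (2/19)·2 + (2/19)·5 + (5/38)·7 + (5/38)·8 + (5/38)·9 + (7/38)·11 + (4/19)·12
     = 321/38

321/38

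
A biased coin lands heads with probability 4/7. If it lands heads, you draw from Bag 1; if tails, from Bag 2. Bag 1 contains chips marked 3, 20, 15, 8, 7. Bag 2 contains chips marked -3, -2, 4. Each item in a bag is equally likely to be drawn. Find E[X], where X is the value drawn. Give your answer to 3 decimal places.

5.914

E[X | Bag 1] = (3 + 20 + 15 + 8 + 7)/5 = 53/5
E[X | Bag 2] = (-3 − 2 + 4)/3 = -1/3
E[X] = (4/7)·53/5 + (3/7)·(-1/3) = 207/35 ≈ 5.914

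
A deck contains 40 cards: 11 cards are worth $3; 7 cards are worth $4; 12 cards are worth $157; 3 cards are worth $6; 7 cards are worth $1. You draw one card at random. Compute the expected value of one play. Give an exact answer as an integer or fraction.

E[payout] = (11/40)·3 + (7/40)·4 + (12/40)·157 + (3/40)·6 + (7/40)·1 = 197/4

197/4 dollars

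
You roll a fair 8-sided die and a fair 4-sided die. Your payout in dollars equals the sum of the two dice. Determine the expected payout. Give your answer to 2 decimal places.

$7.00

Distribution of the sum of the two dice: 2 w.p. 1/32, 3 w.p. 1/16, 4 w.p. 3/32, 5 w.p. 1/8, 6 w.p. 1/8, 7 w.p. 1/8, …
E[payout] = (1/32)·2 + (1/16)·3 + (3/32)·4 + (1/8)·5 + (1/8)·6 + (1/8)·7 + (1/8)·8 + (1/8)·9 + (3/32)·10 + (1/16)·11 + (1/32)·12 = 7
≈ $7.00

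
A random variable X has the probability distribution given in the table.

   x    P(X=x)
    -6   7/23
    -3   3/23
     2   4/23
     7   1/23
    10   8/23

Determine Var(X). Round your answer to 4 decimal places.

46.0794

E[X] = (7/23)·(-6) + (3/23)·(-3) + (4/23)·2 + (1/23)·7 + (8/23)·10 = 44/23
E[X²] = (7/23)·36 + (3/23)·9 + (4/23)·4 + (1/23)·49 + (8/23)·100 = 1144/23
Var(X) = 1144/23 − (44/23)² = 24376/529 ≈ 46.0794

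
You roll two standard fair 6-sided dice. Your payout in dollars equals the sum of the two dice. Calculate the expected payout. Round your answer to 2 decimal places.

$7.00

Distribution of the sum of the two dice: 2 w.p. 1/36, 3 w.p. 1/18, 4 w.p. 1/12, 5 w.p. 1/9, 6 w.p. 5/36, 7 w.p. 1/6, …
E[payout] = (1/36)·2 + (1/18)·3 + (1/12)·4 + (1/9)·5 + (5/36)·6 + (1/6)·7 + (5/36)·8 + (1/9)·9 + (1/12)·10 + (1/18)·11 + (1/36)·12 = 7
≈ $7.00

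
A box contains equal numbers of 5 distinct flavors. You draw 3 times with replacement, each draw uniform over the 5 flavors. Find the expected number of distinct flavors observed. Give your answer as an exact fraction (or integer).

61/25

Let Xⱼ=1 if type j appears at least once. P(Xⱼ=1) = 1 − ((5−1)/5)^3 = 61/125.
E[#distinct] = 5·61/125 = 61/25.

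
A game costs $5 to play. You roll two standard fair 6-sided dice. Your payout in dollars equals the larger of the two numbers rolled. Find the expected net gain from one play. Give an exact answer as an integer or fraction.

Distribution of the larger of the two numbers rolled: 1 w.p. 1/36, 2 w.p. 1/12, 3 w.p. 5/36, 4 w.p. 7/36, 5 w.p. 1/4, 6 w.p. 11/36
E[payout] = (1/36)·1 + (1/12)·2 + (5/36)·3 + (7/36)·4 + (1/4)·5 + (11/36)·6 = 161/36
Expected profit = 161/36 − 5 = -19/36

-19/36 dollars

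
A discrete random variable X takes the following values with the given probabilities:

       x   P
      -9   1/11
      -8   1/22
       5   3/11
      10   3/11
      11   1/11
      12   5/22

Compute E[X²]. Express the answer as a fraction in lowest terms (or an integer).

E[X²] = (1/11)·81 + (1/22)·64 + (3/11)·25 + (3/11)·100 + (1/11)·121 + (5/22)·144
     = 969/11

969/11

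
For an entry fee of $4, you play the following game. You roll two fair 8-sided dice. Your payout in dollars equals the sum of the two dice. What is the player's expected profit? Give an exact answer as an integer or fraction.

$5

Distribution of the sum of the two dice: 2 w.p. 1/64, 3 w.p. 1/32, 4 w.p. 3/64, 5 w.p. 1/16, 6 w.p. 5/64, 7 w.p. 3/32, …
E[payout] = (1/64)·2 + (1/32)·3 + (3/64)·4 + (1/16)·5 + (5/64)·6 + (3/32)·7 + (7/64)·8 + (1/8)·9 + (7/64)·10 + (3/32)·11 + (5/64)·12 + (1/16)·13 + (3/64)·14 + (1/32)·15 + (1/64)·16 = 9
Expected profit = 9 − 4 = 5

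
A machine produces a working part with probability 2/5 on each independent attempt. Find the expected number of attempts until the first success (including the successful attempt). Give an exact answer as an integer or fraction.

For a geometric distribution, E[trials] = 1/p = 1/(2/5) = 5/2.

5/2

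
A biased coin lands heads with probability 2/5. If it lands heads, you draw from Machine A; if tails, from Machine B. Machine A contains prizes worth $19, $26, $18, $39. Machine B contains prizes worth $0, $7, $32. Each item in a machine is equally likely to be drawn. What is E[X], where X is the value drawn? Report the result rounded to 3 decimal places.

$18.000

E[X | Machine A] = (19 + 26 + 18 + 39)/4 = 51/2
E[X | Machine B] = (0 + 7 + 32)/3 = 13
E[X] = (2/5)·51/2 + (3/5)·13 = 18 ≈ 18.000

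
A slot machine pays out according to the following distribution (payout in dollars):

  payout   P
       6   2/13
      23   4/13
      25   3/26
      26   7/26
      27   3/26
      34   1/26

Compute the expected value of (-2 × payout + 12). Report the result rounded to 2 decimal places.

E[-2x+12] = (2/13)·0 + (4/13)·(-34) + (3/26)·(-38) + (7/26)·(-40) + (3/26)·(-42) + (1/26)·(-56)
     = -424/13 ≈ -32.62

-32.62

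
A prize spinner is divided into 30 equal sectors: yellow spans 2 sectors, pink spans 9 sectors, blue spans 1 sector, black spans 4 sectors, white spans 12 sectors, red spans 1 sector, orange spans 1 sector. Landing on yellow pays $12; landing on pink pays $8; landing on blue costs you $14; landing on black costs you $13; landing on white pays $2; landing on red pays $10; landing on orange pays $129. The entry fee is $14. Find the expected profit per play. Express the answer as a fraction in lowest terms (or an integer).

E[payout] = (2/30)·12 + (9/30)·8 + (1/30)·(-14) + (4/30)·(-13) + (12/30)·2 + (1/30)·10 + (1/30)·129 = 193/30
Expected profit = 193/30 − 14 = -227/30

-227/30 dollars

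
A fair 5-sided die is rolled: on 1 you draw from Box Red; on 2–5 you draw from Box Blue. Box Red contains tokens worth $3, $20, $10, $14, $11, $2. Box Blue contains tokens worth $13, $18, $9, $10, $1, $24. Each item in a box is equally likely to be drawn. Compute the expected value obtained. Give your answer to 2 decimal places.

$12.00

E[X | Box Red] = (3 + 20 + 10 + 14 + 11 + 2)/6 = 10
E[X | Box Blue] = (13 + 18 + 9 + 10 + 1 + 24)/6 = 25/2
E[X] = (1/5)·10 + (4/5)·25/2 = 12 ≈ 12.00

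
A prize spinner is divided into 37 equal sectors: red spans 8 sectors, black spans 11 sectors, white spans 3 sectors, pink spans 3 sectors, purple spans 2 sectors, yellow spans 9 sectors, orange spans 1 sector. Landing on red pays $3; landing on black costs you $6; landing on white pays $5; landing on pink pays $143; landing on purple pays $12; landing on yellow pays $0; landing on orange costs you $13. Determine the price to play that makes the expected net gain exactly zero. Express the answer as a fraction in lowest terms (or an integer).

E[payout] = (8/37)·3 + (11/37)·(-6) + (3/37)·5 + (3/37)·143 + (2/37)·12 + (9/37)·0 + (1/37)·(-13) = 413/37
Fair fee = E[payout] = 413/37

413/37 dollars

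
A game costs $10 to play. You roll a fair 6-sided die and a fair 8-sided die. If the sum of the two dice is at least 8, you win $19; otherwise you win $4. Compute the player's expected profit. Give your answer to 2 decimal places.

$2.44

E[payout] = (7/16)·4 + (9/16)·19 = 199/16
Expected profit = 199/16 − 10 = 39/16 ≈ $2.44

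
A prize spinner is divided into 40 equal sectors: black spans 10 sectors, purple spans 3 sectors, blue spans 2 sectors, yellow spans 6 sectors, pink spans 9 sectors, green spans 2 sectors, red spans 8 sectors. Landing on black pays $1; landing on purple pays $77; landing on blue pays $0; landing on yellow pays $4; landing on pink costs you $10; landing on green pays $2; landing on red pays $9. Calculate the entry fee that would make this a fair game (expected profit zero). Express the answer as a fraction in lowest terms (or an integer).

E[payout] = (10/40)·1 + (3/40)·77 + (2/40)·0 + (6/40)·4 + (9/40)·(-10) + (2/40)·2 + (8/40)·9 = 251/40
Fair fee = E[payout] = 251/40

251/40 dollars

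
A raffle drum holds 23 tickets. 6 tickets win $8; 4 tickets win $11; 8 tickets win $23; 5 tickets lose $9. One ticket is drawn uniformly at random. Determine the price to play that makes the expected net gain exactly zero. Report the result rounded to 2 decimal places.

E[payout] = (6/23)·8 + (4/23)·11 + (8/23)·23 + (5/23)·(-9) = 231/23
Fair fee = E[payout] = 231/23 ≈ $10.04

$10.04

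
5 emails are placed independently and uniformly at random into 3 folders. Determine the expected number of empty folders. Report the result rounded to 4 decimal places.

Let Xⱼ=1 if folder j is empty. P(Xⱼ=1) = ((3-1)/3)^5 = 32/243.
By linearity, E[#empty] = 3·32/243 = 32/81.
≈ 0.3951

0.3951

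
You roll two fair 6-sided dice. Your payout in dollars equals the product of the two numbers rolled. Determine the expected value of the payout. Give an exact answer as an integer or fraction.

Distribution of the product of the two numbers rolled: 1 w.p. 1/36, 2 w.p. 1/18, 3 w.p. 1/18, 4 w.p. 1/12, 5 w.p. 1/18, 6 w.p. 1/9, …
E[payout] = (1/36)·1 + (1/18)·2 + (1/18)·3 + (1/12)·4 + (1/18)·5 + (1/9)·6 + (1/18)·8 + (1/36)·9 + (1/18)·10 + (1/9)·12 + (1/18)·15 + (1/36)·16 + (1/18)·18 + (1/18)·20 + (1/18)·24 + (1/36)·25 + (1/18)·30 + (1/36)·36 = 49/4

49/4 dollars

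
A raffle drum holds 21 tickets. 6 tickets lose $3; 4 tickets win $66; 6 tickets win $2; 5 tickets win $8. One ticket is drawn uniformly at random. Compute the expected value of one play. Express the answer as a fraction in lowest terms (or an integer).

298/21 dollars

E[payout] = (6/21)·(-3) + (4/21)·66 + (6/21)·2 + (5/21)·8 = 298/21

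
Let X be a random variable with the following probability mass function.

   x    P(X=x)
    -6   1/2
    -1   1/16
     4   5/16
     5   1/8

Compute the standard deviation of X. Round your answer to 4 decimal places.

4.9777

E[X] = -19/16, E[X²] = 419/16
Var(X) = E[X²] − (E[X])² = 419/16 − 361/256 = 6343/256
SD(X) = √(6343/256) ≈ 4.9777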